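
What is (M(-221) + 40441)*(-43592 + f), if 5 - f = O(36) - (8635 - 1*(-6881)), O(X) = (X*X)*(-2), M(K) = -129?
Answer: -1027109448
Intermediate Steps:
O(X) = -2*X**2 (O(X) = X**2*(-2) = -2*X**2)
f = 18113 (f = 5 - (-2*36**2 - (8635 - 1*(-6881))) = 5 - (-2*1296 - (8635 + 6881)) = 5 - (-2592 - 1*15516) = 5 - (-2592 - 15516) = 5 - 1*(-18108) = 5 + 18108 = 18113)
(M(-221) + 40441)*(-43592 + f) = (-129 + 40441)*(-43592 + 18113) = 40312*(-25479) = -1027109448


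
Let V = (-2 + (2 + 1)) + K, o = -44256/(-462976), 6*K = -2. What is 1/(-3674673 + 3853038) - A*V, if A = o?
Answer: -82219031/1290292410 ≈ -0.063721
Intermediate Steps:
K = -1/3 (K = (1/6)*(-2) = -1/3 ≈ -0.33333)
o = 1383/14468 (o = -44256*(-1/462976) = 1383/14468 ≈ 0.095590)
A = 1383/14468 ≈ 0.095590
V = 2/3 (V = (-2 + (2 + 1)) - 1/3 = (-2 + 3) - 1/3 = 1 - 1/3 = 2/3 ≈ 0.66667)
1/(-3674673 + 3853038) - A*V = 1/(-3674673 + 3853038) - 1383*2/(14468*3) = 1/178365 - 1*461/7234 = 1/178365 - 461/7234 = -82219031/1290292410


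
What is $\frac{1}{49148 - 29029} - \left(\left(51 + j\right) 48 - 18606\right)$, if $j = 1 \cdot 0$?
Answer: $\frac{325082803}{20119} \approx 16158.0$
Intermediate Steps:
$j = 0$
$\frac{1}{49148 - 29029} - \left(\left(51 + j\right) 48 - 18606\right) = \frac{1}{49148 - 29029} - \left(\left(51 + 0\right) 48 - 18606\right) = \frac{1}{20119} - \left(51 \cdot 48 - 18606\right) = \frac{1}{20119} - \left(2448 - 18606\right) = \frac{1}{20119} - -16158 = \frac{1}{20119} + 16158 = \frac{325082803}{20119}$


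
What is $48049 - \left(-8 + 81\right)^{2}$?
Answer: $42720$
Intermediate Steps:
$48049 - \left(-8 + 81\right)^{2} = 48049 - 73^{2} = 48049 - 5329 = 42720$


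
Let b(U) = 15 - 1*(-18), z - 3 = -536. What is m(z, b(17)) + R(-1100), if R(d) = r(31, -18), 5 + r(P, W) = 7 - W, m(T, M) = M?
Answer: 53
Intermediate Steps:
z = -533 (z = 3 - 536 = -533)
b(U) = 33 (b(U) = 15 + 18 = 33)
r(P, W) = 2 - W (r(P, W) = -5 + (7 - W) = 2 - W)
R(d) = 20 (R(d) = 2 - 1*(-18) = 2 + 18 = 20)
m(z, b(17)) + R(-1100) = 33 + 20 = 53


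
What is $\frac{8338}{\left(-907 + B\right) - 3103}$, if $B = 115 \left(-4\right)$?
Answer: $- \frac{4169}{2235} \approx -1.8653$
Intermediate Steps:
$B = -460$
$\frac{8338}{\left(-907 + B\right) - 3103} = \frac{8338}{\left(-907 - 460\right) - 3103} = \frac{8338}{-1367 - 3103} = \frac{8338}{-4470} = 8338 \left(- \frac{1}{4470}\right) = - \frac{4169}{2235}$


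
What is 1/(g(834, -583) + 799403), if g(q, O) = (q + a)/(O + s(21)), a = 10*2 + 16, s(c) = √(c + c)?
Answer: 271674204131/217176768340495063 + 870*√42/217176768340495063 ≈ 1.2509e-6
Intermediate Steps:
s(c) = √2*√c (s(c) = √(2*c) = √2*√c)
a = 36 (a = 20 + 16 = 36)
g(q, O) = (36 + q)/(O + √42) (g(q, O) = (q + 36)/(O + √2*√21) = (36 + q)/(O + √42))
1/(g(834, -583) + 799403) = 1/((36 + 834)/(-583 + √42) + 799403) = 1/(870/(-583 + √42) + 799403) = 1/(799403 + 870/(-583 + √42))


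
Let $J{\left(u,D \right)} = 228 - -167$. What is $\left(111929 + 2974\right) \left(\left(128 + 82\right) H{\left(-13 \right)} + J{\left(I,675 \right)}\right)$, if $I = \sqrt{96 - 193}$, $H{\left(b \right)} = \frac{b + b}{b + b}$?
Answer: $69516315$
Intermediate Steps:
$H{\left(b \right)} = 1$ ($H{\left(b \right)} = \frac{2 b}{2 b} = 2 b \frac{1}{2 b} = 1$)
$I = i \sqrt{97}$ ($I = \sqrt{-97} = i \sqrt{97} \approx 9.8489 i$)
$J{\left(u,D \right)} = 395$ ($J{\left(u,D \right)} = 228 + 167 = 395$)
$\left(111929 + 2974\right) \left(\left(128 + 82\right) H{\left(-13 \right)} + J{\left(I,675 \right)}\right) = \left(111929 + 2974\right) \left(\left(128 + 82\right) 1 + 395\right) = 114903 \left(210 \cdot 1 + 395\right) = 114903 \left(210 + 395\right) = 114903 \cdot 605 = 69516315$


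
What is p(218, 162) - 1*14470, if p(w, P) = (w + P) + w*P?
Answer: 21226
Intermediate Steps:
p(w, P) = P + w + P*w (p(w, P) = (P + w) + P*w = P + w + P*w)
p(218, 162) - 1*14470 = (162 + 218 + 162*218) - 1*14470 = (162 + 218 + 35316) - 14470 = 35696 - 14470 = 21226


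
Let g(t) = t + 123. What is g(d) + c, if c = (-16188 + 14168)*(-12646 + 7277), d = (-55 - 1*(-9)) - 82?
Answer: 10845375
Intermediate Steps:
d = -128 (d = (-55 + 9) - 82 = -46 - 82 = -128)
g(t) = 123 + t
c = 10845380 (c = -2020*(-5369) = 10845380)
g(d) + c = (123 - 128) + 10845380 = -5 + 10845380 = 10845375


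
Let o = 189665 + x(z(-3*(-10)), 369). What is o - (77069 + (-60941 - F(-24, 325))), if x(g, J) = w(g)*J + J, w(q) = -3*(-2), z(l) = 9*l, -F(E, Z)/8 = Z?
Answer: 173520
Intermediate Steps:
F(E, Z) = -8*Z
w(q) = 6
x(g, J) = 7*J (x(g, J) = 6*J + J = 7*J)
o = 192248 (o = 189665 + 7*369 = 189665 + 2583 = 192248)
o - (77069 + (-60941 - F(-24, 325))) = 192248 - (77069 + (-60941 - (-8)*325)) = 192248 - (77069 + (-60941 - 1*(-2600))) = 192248 - (77069 + (-60941 + 2600)) = 192248 - (77069 - 58341) = 192248 - 1*18728 = 192248 - 18728 = 173520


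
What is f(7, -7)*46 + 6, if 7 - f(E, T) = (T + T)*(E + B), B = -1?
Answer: 4192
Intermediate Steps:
f(E, T) = 7 - 2*T*(-1 + E) (f(E, T) = 7 - (T + T)*(E - 1) = 7 - 2*T*(-1 + E))
f(7, -7)*46 + 6 = (7 + 2*(-7) - 2*7*(-7))*46 + 6 = (7 - 14 + 98)*46 + 6 = 91*46 + 6 = 4186 + 6 = 4192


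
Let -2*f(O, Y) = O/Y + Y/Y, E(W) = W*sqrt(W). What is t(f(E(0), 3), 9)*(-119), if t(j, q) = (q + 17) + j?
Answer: -6069/2 ≈ -3034.5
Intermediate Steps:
E(W) = W**(3/2)
f(O, Y) = -1/2 - O/(2*Y) (f(O, Y) = -(O/Y + Y/Y)/2 = -(O/Y + 1)/2 = -(1 + O/Y)/2 = -1/2 - O/(2*Y))
t(j, q) = 17 + j + q (t(j, q) = (17 + q) + j = 17 + j + q)
t(f(E(0), 3), 9)*(-119) = (17 + (1/2)*(-0**(3/2) - 1*3)/3 + 9)*(-119) = (17 + (1/2)*(1/3)*(-1*0 - 3) + 9)*(-119) = (17 + (1/2)*(1/3)*(0 - 3) + 9)*(-119) = (17 + (1/2)*(1/3)*(-3) + 9)*(-119) = (17 - 1/2 + 9)*(-119) = (51/2)*(-119) = -6069/2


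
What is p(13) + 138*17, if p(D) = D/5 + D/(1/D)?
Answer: 12588/5 ≈ 2517.6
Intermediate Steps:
p(D) = D**2 + D/5 (p(D) = D*(1/5) + D*D = D/5 + D**2 = D**2 + D/5)
p(13) + 138*17 = 13*(1/5 + 13) + 138*17 = 13*(66/5) + 2346 = 858/5 + 2346 = 12588/5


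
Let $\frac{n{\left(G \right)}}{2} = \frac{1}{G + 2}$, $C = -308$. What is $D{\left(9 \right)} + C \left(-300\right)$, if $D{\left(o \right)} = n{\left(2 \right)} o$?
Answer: $\frac{184809}{2} \approx 92405.0$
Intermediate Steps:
$n{\left(G \right)} = \frac{2}{2 + G}$ ($n{\left(G \right)} = \frac{2}{G + 2} = \frac{2}{2 + G}$)
$D{\left(o \right)} = \frac{o}{2}$ ($D{\left(o \right)} = \frac{2}{2 + 2} o = \frac{2}{4} o = 2 \cdot \frac{1}{4} o = \frac{o}{2}$)
$D{\left(9 \right)} + C \left(-300\right) = \frac{1}{2} \cdot 9 - -92400 = \frac{9}{2} + 92400 = \frac{184809}{2}$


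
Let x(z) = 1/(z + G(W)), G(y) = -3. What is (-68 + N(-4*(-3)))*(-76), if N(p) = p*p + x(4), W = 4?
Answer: -5852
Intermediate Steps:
x(z) = 1/(-3 + z) (x(z) = 1/(z - 3) = 1/(-3 + z))
N(p) = 1 + p² (N(p) = p*p + 1/(-3 + 4) = p² + 1/1 = p² + 1 = 1 + p²)
(-68 + N(-4*(-3)))*(-76) = (-68 + (1 + (-4*(-3))²))*(-76) = (-68 + (1 + 12²))*(-76) = (-68 + (1 + 144))*(-76) = (-68 + 145)*(-76) = 77*(-76) = -5852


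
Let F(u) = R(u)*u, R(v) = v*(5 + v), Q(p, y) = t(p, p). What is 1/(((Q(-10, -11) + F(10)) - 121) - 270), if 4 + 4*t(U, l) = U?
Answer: 2/2211 ≈ 0.00090457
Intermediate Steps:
t(U, l) = -1 + U/4
Q(p, y) = -1 + p/4
F(u) = u**2*(5 + u) (F(u) = (u*(5 + u))*u = u**2*(5 + u))
1/(((Q(-10, -11) + F(10)) - 121) - 270) = 1/((((-1 + (1/4)*(-10)) + 10**2*(5 + 10)) - 121) - 270) = 1/((((-1 - 5/2) + 100*15) - 121) - 270) = 1/(((-7/2 + 1500) - 121) - 270) = 1/((2993/2 - 121) - 270) = 1/(2751/2 - 270) = 1/(2211/2) = 2/2211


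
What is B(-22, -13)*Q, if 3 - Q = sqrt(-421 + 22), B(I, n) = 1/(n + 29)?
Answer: 3/16 - I*sqrt(399)/16 ≈ 0.1875 - 1.2484*I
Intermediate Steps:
B(I, n) = 1/(29 + n)
Q = 3 - I*sqrt(399) (Q = 3 - sqrt(-421 + 22) = 3 - sqrt(-399) = 3 - I*sqrt(399) ≈ 3.0 - 19.975*I)
B(-22, -13)*Q = (3 - I*sqrt(399))/(29 - 13) = (3 - I*sqrt(399))/16 = 3/16 - I*sqrt(399)/16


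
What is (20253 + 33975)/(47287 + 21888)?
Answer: 54228/69175 ≈ 0.78393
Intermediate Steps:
(20253 + 33975)/(47287 + 21888) = 54228/69175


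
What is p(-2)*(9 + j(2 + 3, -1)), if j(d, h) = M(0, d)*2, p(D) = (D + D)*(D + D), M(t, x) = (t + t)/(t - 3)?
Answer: 144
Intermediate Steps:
M(t, x) = 2*t/(-3 + t) (M(t, x) = (2*t)/(-3 + t) = 2*t/(-3 + t))
p(D) = 4*D**2 (p(D) = (2*D)*(2*D) = 4*D**2)
j(d, h) = 0 (j(d, h) = (2*0/(-3 + 0))*2 = (2*0/(-3))*2 = (2*0*(-1/3))*2 = 0*2 = 0)
p(-2)*(9 + j(2 + 3, -1)) = (4*(-2)**2)*(9 + 0) = (4*4)*9 = 16*9 = 144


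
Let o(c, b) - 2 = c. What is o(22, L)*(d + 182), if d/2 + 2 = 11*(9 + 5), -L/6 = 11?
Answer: 11664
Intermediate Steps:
L = -66 (L = -6*11 = -66)
o(c, b) = 2 + c
d = 304 (d = -4 + 2*(11*(9 + 5)) = -4 + 2*(11*14) = -4 + 2*154 = -4 + 308 = 304)
o(22, L)*(d + 182) = (2 + 22)*(304 + 182) = 24*486 = 11664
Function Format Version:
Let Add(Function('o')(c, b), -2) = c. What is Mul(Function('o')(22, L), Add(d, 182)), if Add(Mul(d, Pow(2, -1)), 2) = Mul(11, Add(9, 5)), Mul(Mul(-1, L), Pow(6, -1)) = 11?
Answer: 11664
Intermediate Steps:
L = -66 (L = Mul(-6, 11) = -66)
Function('o')(c, b) = Add(2, c)
d = 304 (d = Add(-4, Mul(2, Mul(11, Add(9, 5)))) = Add(-4, Mul(2, Mul(11, 14))) = Add(-4, Mul(2, 154)) = Add(-4, 308) = 304)
Mul(Function('o')(22, L), Add(d, 182)) = Mul(Add(2, 22), Add(304, 182)) = Mul(24, 486) = 11664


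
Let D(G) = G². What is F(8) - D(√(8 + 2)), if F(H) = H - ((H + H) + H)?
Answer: -26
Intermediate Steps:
F(H) = -2*H (F(H) = H - (2*H + H) = H - 3*H = -2*H)
F(8) - D(√(8 + 2)) = -2*8 - (√(8 + 2))² = -16 - (√10)² = -16 - 1*10 = -16 - 10 = -26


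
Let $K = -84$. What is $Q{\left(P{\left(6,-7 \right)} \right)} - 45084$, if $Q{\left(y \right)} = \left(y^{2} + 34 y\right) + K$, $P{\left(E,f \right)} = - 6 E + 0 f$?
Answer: $-45096$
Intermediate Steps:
$P{\left(E,f \right)} = - 6 E$ ($P{\left(E,f \right)} = - 6 E + 0 = - 6 E$)
$Q{\left(y \right)} = -84 + y^{2} + 34 y$ ($Q{\left(y \right)} = \left(y^{2} + 34 y\right) - 84 = -84 + y^{2} + 34 y$)
$Q{\left(P{\left(6,-7 \right)} \right)} - 45084 = \left(-84 + \left(\left(-6\right) 6\right)^{2} + 34 \left(\left(-6\right) 6\right)\right) - 45084 = \left(-84 + \left(-36\right)^{2} + 34 \left(-36\right)\right) - 45084 = \left(-84 + 1296 - 1224\right) - 45084 = -12 - 45084 = -45096$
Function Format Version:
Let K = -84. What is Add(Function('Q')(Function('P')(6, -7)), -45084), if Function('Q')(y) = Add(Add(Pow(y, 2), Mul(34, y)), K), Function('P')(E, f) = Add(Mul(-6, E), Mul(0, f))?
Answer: -45096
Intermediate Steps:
Function('P')(E, f) = Mul(-6, E) (Function('P')(E, f) = Add(Mul(-6, E), 0) = Mul(-6, E))
Function('Q')(y) = Add(-84, Pow(y, 2), Mul(34, y)) (Function('Q')(y) = Add(Add(Pow(y, 2), Mul(34, y)), -84) = Add(-84, Pow(y, 2), Mul(34, y)))
Add(Function('Q')(Function('P')(6, -7)), -45084) = Add(Add(-84, Pow(Mul(-6, 6), 2), Mul(34, Mul(-6, 6))), -45084) = Add(Add(-84, Pow(-36, 2), Mul(34, -36)), -45084) = Add(Add(-84, 1296, -1224), -45084) = Add(-12, -45084) = -45096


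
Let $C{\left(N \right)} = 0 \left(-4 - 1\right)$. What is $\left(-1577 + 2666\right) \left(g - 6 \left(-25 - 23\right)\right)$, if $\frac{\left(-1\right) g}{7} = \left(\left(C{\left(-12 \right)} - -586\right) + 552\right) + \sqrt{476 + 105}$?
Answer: $-8361342 - 7623 \sqrt{581} \approx -8.5451 \cdot 10^{6}$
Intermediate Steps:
$C{\left(N \right)} = 0$ ($C{\left(N \right)} = 0 \left(-5\right) = 0$)
$g = -7966 - 7 \sqrt{581}$ ($g = - 7 \left(\left(\left(0 - -586\right) + 552\right) + \sqrt{476 + 105}\right) = - 7 \left(\left(\left(0 + 586\right) + 552\right) + \sqrt{581}\right) = - 7 \left(\left(586 + 552\right) + \sqrt{581}\right) = - 7 \left(1138 + \sqrt{581}\right) = -7966 - 7 \sqrt{581} \approx -8134.7$)
$\left(-1577 + 2666\right) \left(g - 6 \left(-25 - 23\right)\right) = \left(-1577 + 2666\right) \left(\left(-7966 - 7 \sqrt{581}\right) - 6 \left(-25 - 23\right)\right) = 1089 \left(\left(-7966 - 7 \sqrt{581}\right) - -288\right) = 1089 \left(\left(-7966 - 7 \sqrt{581}\right) + 288\right) = 1089 \left(-7678 - 7 \sqrt{581}\right) = -8361342 - 7623 \sqrt{581}$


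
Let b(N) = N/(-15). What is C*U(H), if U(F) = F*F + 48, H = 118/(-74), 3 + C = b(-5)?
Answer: -553544/4107 ≈ -134.78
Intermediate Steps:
b(N) = -N/15 (b(N) = N*(-1/15) = -N/15)
C = -8/3 (C = -3 - 1/15*(-5) = -3 + ⅓ = -8/3 ≈ -2.6667)
H = -59/37 (H = 118*(-1/74) = -59/37 ≈ -1.5946)
U(F) = 48 + F² (U(F) = F² + 48 = 48 + F²)
C*U(H) = -8*(48 + (-59/37)²)/3 = -8*(48 + 3481/1369)/3 = -8/3*69193/1369 = -553544/4107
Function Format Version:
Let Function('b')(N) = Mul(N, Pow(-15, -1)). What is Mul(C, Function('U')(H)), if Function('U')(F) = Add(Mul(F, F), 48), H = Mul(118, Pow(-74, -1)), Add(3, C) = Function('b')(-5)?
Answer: Rational(-553544, 4107) ≈ -134.78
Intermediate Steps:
Function('b')(N) = Mul(Rational(-1, 15), N) (Function('b')(N) = Mul(N, Rational(-1, 15)) = Mul(Rational(-1, 15), N))
C = Rational(-8, 3) (C = Add(-3, Mul(Rational(-1, 15), -5)) = Add(-3, Rational(1, 3)) = Rational(-8, 3) ≈ -2.6667)
H = Rational(-59, 37) (H = Mul(118, Rational(-1, 74)) = Rational(-59, 37) ≈ -1.5946)
Function('U')(F) = Add(48, Pow(F, 2)) (Function('U')(F) = Add(Pow(F, 2), 48) = Add(48, Pow(F, 2)))
Mul(C, Function('U')(H)) = Mul(Rational(-8, 3), Add(48, Pow(Rational(-59, 37), 2))) = Mul(Rational(-8, 3), Add(48, Rational(3481, 1369))) = Mul(Rational(-8, 3), Rational(69193, 1369)) = Rational(-553544, 4107)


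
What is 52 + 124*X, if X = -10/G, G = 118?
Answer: 2448/59 ≈ 41.492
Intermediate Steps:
X = -5/59 (X = -10/118 = -10*1/118 = -5/59 ≈ -0.084746)
52 + 124*X = 52 + 124*(-5/59) = 52 - 620/59 = 2448/59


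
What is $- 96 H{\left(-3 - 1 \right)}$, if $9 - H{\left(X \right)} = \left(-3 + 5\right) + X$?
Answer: $-1056$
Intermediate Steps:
$H{\left(X \right)} = 7 - X$ ($H{\left(X \right)} = 9 - \left(\left(-3 + 5\right) + X\right) = 9 - \left(2 + X\right) = 7 - X$)
$- 96 H{\left(-3 - 1 \right)} = - 96 \left(7 - \left(-3 - 1\right)\right) = - 96 \left(7 - -4\right) = - 96 \left(7 + 4\right) = \left(-96\right) 11 = -1056$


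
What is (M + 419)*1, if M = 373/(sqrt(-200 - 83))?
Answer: 419 - 373*I*sqrt(283)/283 ≈ 419.0 - 22.173*I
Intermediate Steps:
M = -373*I*sqrt(283)/283 (M = 373/(sqrt(-283)) = 373/((I*sqrt(283))) = 373*(-I*sqrt(283)/283) = -373*I*sqrt(283)/283 ≈ -22.173*I)
(M + 419)*1 = (-373*I*sqrt(283)/283 + 419)*1 = (419 - 373*I*sqrt(283)/283)*1 = 419 - 373*I*sqrt(283)/283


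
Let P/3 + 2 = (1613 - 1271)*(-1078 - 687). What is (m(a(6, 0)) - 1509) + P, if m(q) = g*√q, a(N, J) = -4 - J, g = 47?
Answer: -1812405 + 94*I ≈ -1.8124e+6 + 94.0*I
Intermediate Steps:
P = -1810896 (P = -6 + 3*((1613 - 1271)*(-1078 - 687)) = -6 + 3*(342*(-1765)) = -6 + 3*(-603630) = -6 - 1810890 = -1810896)
m(q) = 47*√q
(m(a(6, 0)) - 1509) + P = (47*√(-4 - 1*0) - 1509) - 1810896 = (47*√(-4 + 0) - 1509) - 1810896 = (47*√(-4) - 1509) - 1810896 = (47*(2*I) - 1509) - 1810896 = (94*I - 1509) - 1810896 = (-1509 + 94*I) - 1810896 = -1812405 + 94*I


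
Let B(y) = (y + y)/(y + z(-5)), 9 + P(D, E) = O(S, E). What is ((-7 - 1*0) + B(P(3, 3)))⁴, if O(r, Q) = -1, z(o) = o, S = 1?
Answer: 83521/81 ≈ 1031.1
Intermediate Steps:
P(D, E) = -10 (P(D, E) = -9 - 1 = -10)
B(y) = 2*y/(-5 + y) (B(y) = (y + y)/(y - 5) = (2*y)/(-5 + y) = 2*y/(-5 + y))
((-7 - 1*0) + B(P(3, 3)))⁴ = ((-7 - 1*0) + 2*(-10)/(-5 - 10))⁴ = ((-7 + 0) + 2*(-10)/(-15))⁴ = (-7 + 2*(-10)*(-1/15))⁴ = (-7 + 4/3)⁴ = (-17/3)⁴ = 83521/81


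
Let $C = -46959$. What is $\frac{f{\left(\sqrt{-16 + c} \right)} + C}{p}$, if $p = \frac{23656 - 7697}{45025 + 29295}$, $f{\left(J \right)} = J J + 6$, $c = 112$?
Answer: $- \frac{3482412240}{15959} \approx -2.1821 \cdot 10^{5}$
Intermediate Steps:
$f{\left(J \right)} = 6 + J^{2}$ ($f{\left(J \right)} = J^{2} + 6 = 6 + J^{2}$)
$p = \frac{15959}{74320} \approx 0.21473$
$\frac{f{\left(\sqrt{-16 + c} \right)} + C}{p} = \frac{\left(6 + \left(\sqrt{-16 + 112}\right)^{2}\right) - 46959}{\frac{15959}{74320}} = \left(\left(6 + \left(\sqrt{96}\right)^{2}\right) - 46959\right) \frac{74320}{15959} = \left(\left(6 + \left(4 \sqrt{6}\right)^{2}\right) - 46959\right) \frac{74320}{15959} = \left(\left(6 + 96\right) - 46959\right) \frac{74320}{15959} = \left(102 - 46959\right) \frac{74320}{15959} = \left(-46857\right) \frac{74320}{15959} = - \frac{3482412240}{15959}$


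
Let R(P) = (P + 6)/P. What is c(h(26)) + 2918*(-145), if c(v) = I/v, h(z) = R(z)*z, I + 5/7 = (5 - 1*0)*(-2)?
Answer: -94776715/224 ≈ -4.2311e+5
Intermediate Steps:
R(P) = (6 + P)/P
I = -75/7 (I = -5/7 + (5 - 1*0)*(-2) = -5/7 + (5 + 0)*(-2) = -5/7 + 5*(-2) = -5/7 - 10 = -75/7 ≈ -10.714)
h(z) = 6 + z (h(z) = ((6 + z)/z)*z = 6 + z)
c(v) = -75/(7*v)
c(h(26)) + 2918*(-145) = -75/(7*(6 + 26)) + 2918*(-145) = -75/7/32 - 423110 = -75/7*1/32 - 423110 = -75/224 - 423110 = -94776715/224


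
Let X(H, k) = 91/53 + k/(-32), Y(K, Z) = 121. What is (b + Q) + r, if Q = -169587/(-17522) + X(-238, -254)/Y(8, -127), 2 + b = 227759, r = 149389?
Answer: 339043674102203/898948688 ≈ 3.7716e+5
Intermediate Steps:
X(H, k) = 91/53 - k/32 (X(H, k) = 91*(1/53) + k*(-1/32) = 91/53 - k/32)
b = 227757 (b = -2 + 227759 = 227757)
Q = 8772217755/898948688 (Q = -169587/(-17522) + (91/53 - 1/32*(-254))/121 = -169587*(-1/17522) + (91/53 + 127/16)*(1/121) = 169587/17522 + (8187/848)*(1/121) = 169587/17522 + 8187/102608 = 8772217755/898948688 ≈ 9.7583)
(b + Q) + r = (227757 + 8772217755/898948688) + 149389 = 204750628550571/898948688 + 149389 = 339043674102203/898948688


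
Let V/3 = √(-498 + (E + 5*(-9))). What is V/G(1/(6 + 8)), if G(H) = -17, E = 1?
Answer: -3*I*√542/17 ≈ -4.1084*I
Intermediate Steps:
V = 3*I*√542 (V = 3*√(-498 + (1 + 5*(-9))) = 3*√(-498 + (1 - 45)) = 3*√(-498 - 44) = 3*√(-542) = 3*(I*√542) = 3*I*√542 ≈ 69.843*I)
V/G(1/(6 + 8)) = (3*I*√542)/(-17) = (3*I*√542)*(-1/17) = -3*I*√542/17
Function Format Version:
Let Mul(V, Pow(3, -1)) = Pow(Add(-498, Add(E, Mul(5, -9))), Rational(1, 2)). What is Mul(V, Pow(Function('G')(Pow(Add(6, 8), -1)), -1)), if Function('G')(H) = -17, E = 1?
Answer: Mul(Rational(-3, 17), I, Pow(542, Rational(1, 2))) ≈ Mul(-4.1084, I)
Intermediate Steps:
V = Mul(3, I, Pow(542, Rational(1, 2))) (V = Mul(3, Pow(Add(-498, Add(1, Mul(5, -9))), Rational(1, 2))) = Mul(3, Pow(Add(-498, Add(1, -45)), Rational(1, 2))) = Mul(3, Pow(Add(-498, -44), Rational(1, 2))) = Mul(3, Pow(-542, Rational(1, 2))) = Mul(3, Mul(I, Pow(542, Rational(1, 2)))) = Mul(3, I, Pow(542, Rational(1, 2))) ≈ Mul(69.843, I))
Mul(V, Pow(Function('G')(Pow(Add(6, 8), -1)), -1)) = Mul(Mul(3, I, Pow(542, Rational(1, 2))), Pow(-17, -1)) = Mul(Mul(3, I, Pow(542, Rational(1, 2))), Rational(-1, 17)) = Mul(Rational(-3, 17), I, Pow(542, Rational(1, 2)))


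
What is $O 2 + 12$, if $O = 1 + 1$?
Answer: $16$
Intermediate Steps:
$O = 2$
$O 2 + 12 = 2 \cdot 2 + 12 = 4 + 12 = 16$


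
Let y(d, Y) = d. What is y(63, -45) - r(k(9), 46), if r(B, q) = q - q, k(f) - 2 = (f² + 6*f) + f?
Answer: 63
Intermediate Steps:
k(f) = 2 + f² + 7*f (k(f) = 2 + ((f² + 6*f) + f) = 2 + (f² + 7*f) = 2 + f² + 7*f)
r(B, q) = 0
y(63, -45) - r(k(9), 46) = 63 - 1*0 = 63 + 0 = 63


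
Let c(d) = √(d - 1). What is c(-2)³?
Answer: -3*I*√3 ≈ -5.1962*I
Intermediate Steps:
c(d) = √(-1 + d)
c(-2)³ = (√(-1 - 2))³ = (√(-3))³ = (I*√3)³ = -3*I*√3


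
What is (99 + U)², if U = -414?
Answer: 99225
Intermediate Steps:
(99 + U)² = (99 - 414)² = (-315)² = 99225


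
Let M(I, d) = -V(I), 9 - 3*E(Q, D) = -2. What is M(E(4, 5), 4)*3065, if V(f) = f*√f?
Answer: -33715*√33/9 ≈ -21520.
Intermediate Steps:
V(f) = f^(3/2)
E(Q, D) = 11/3 (E(Q, D) = 3 - ⅓*(-2) = 3 + ⅔ = 11/3)
M(I, d) = -I^(3/2)
M(E(4, 5), 4)*3065 = -(11/3)^(3/2)*3065 = -11*√33/9*3065 = -33715*√33/9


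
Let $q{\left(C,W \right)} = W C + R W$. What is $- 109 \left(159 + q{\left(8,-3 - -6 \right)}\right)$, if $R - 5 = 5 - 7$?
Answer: $-20928$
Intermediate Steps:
$R = 3$ ($R = 5 + \left(5 - 7\right) = 5 - 2 = 3$)
$q{\left(C,W \right)} = 3 W + C W$ ($q{\left(C,W \right)} = W C + 3 W = C W + 3 W = 3 W + C W$)
$- 109 \left(159 + q{\left(8,-3 - -6 \right)}\right) = - 109 \left(159 + \left(-3 - -6\right) \left(3 + 8\right)\right) = - 109 \left(159 + \left(-3 + 6\right) 11\right) = - 109 \left(159 + 3 \cdot 11\right) = - 109 \left(159 + 33\right) = \left(-109\right) 192 = -20928$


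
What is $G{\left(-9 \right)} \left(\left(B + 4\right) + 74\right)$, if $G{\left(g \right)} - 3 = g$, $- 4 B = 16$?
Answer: $-444$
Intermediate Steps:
$B = -4$ ($B = \left(- \frac{1}{4}\right) 16 = -4$)
$G{\left(g \right)} = 3 + g$
$G{\left(-9 \right)} \left(\left(B + 4\right) + 74\right) = \left(3 - 9\right) \left(\left(-4 + 4\right) + 74\right) = - 6 \left(0 + 74\right) = \left(-6\right) 74 = -444$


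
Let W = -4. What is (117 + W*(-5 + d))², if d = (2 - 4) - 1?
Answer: 22201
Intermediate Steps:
d = -3 (d = -2 - 1 = -3)
(117 + W*(-5 + d))² = (117 - 4*(-5 - 3))² = (117 - 4*(-8))² = (117 + 32)² = 149² = 22201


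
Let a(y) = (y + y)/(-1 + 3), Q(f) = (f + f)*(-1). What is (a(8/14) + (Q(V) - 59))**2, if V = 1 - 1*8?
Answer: 96721/49 ≈ 1973.9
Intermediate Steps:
V = -7 (V = 1 - 8 = -7)
Q(f) = -2*f (Q(f) = (2*f)*(-1) = -2*f)
a(y) = y (a(y) = (2*y)/2 = (2*y)*(1/2) = y)
(a(8/14) + (Q(V) - 59))**2 = (8/14 + (-2*(-7) - 59))**2 = (8*(1/14) + (14 - 59))**2 = (4/7 - 45)**2 = (-311/7)**2 = 96721/49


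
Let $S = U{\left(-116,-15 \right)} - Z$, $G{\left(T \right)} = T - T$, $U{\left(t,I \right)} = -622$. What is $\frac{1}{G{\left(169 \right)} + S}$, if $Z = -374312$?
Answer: $\frac{1}{373690} \approx 2.676 \cdot 10^{-6}$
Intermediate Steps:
$G{\left(T \right)} = 0$
$S = 373690$ ($S = -622 - -374312 = -622 + 374312 = 373690$)
$\frac{1}{G{\left(169 \right)} + S} = \frac{1}{0 + 373690} = \frac{1}{373690}$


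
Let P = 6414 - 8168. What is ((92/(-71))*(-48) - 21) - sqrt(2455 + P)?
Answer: 2925/71 - sqrt(701) ≈ 14.721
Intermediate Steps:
P = -1754
((92/(-71))*(-48) - 21) - sqrt(2455 + P) = ((92/(-71))*(-48) - 21) - sqrt(2455 - 1754) = ((92*(-1/71))*(-48) - 21) - sqrt(701) = (-92/71*(-48) - 21) - sqrt(701) = (4416/71 - 21) - sqrt(701) = 2925/71 - sqrt(701)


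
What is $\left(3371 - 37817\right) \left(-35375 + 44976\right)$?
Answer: $-330716046$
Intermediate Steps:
$\left(3371 - 37817\right) \left(-35375 + 44976\right) = \left(-34446\right) 9601 = -330716046$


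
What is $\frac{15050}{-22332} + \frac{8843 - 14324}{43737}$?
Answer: $- \frac{130107257}{162789114} \approx -0.79924$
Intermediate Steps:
$\frac{15050}{-22332} + \frac{8843 - 14324}{43737} = 15050 \left(- \frac{1}{22332}\right) + \left(8843 - 14324\right) \frac{1}{43737} = - \frac{7525}{11166} - \frac{1827}{14579} = - \frac{130107257}{162789114}$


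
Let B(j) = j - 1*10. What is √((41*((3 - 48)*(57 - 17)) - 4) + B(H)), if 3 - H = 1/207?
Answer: I*√351414194/69 ≈ 271.68*I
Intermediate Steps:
H = 620/207 (H = 3 - 1/207 = 620/207 ≈ 2.9952)
B(j) = -10 + j (B(j) = j - 10 = -10 + j)
√((41*((3 - 48)*(57 - 17)) - 4) + B(H)) = √((41*((3 - 48)*(57 - 17)) - 4) + (-10 + 620/207)) = √((41*(-45*40) - 4) - 1450/207) = √((41*(-1800) - 4) - 1450/207) = √((-73800 - 4) - 1450/207) = √(-73804 - 1450/207) = √(-15278878/207) = I*√351414194/69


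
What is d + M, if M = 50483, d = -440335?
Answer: -389852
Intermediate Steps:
d + M = -440335 + 50483 = -389852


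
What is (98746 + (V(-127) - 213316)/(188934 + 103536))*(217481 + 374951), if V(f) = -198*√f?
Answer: 8554726760313664/146235 - 19550256*I*√127/48745 ≈ 5.85e+10 - 4519.9*I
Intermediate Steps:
(98746 + (V(-127) - 213316)/(188934 + 103536))*(217481 + 374951) = (98746 + (-198*I*√127 - 213316)/(188934 + 103536))*(217481 + 374951) = (98746 + (-198*I*√127 - 213316)/292470)*592432 = (98746 + (-198*I*√127 - 213316)*(1/292470))*592432 = (98746 + (-213316 - 198*I*√127)*(1/292470))*592432 = (98746 + (-106658/146235 - 33*I*√127/48745))*592432 = (14440014652/146235 - 33*I*√127/48745)*592432 = 8554726760313664/146235 - 19550256*I*√127/48745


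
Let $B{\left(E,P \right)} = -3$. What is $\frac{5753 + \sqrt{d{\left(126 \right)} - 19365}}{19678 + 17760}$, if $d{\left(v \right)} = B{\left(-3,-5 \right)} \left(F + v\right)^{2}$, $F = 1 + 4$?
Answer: $\frac{5753}{37438} + \frac{12 i \sqrt{123}}{18719} \approx 0.15367 + 0.0071097 i$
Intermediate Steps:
$F = 5$
$d{\left(v \right)} = - 3 \left(5 + v\right)^{2}$
$\frac{5753 + \sqrt{d{\left(126 \right)} - 19365}}{19678 + 17760} = \frac{5753 + \sqrt{- 3 \left(5 + 126\right)^{2} - 19365}}{19678 + 17760} = \frac{5753 + \sqrt{- 3 \cdot 131^{2} - 19365}}{37438} = \left(5753 + \sqrt{\left(-3\right) 17161 - 19365}\right) \frac{1}{37438} = \left(5753 + \sqrt{-51483 - 19365}\right) \frac{1}{37438} = \left(5753 + \sqrt{-70848}\right) \frac{1}{37438} = \left(5753 + 24 i \sqrt{123}\right) \frac{1}{37438} = \frac{5753}{37438} + \frac{12 i \sqrt{123}}{18719}$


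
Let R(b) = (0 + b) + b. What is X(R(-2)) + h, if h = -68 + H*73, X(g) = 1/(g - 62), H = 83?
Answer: 395405/66 ≈ 5991.0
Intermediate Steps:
R(b) = 2*b (R(b) = b + b = 2*b)
X(g) = 1/(-62 + g)
h = 5991 (h = -68 + 83*73 = -68 + 6059 = 5991)
X(R(-2)) + h = 1/(-62 + 2*(-2)) + 5991 = 1/(-62 - 4) + 5991 = 1/(-66) + 5991 = -1/66 + 5991 = 395405/66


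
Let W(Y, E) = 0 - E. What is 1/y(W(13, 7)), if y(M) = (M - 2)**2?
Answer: 1/81 ≈ 0.012346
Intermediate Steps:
W(Y, E) = -E
y(M) = (-2 + M)**2
1/y(W(13, 7)) = 1/((-2 - 1*7)**2) = 1/((-2 - 7)**2) = 1/((-9)**2) = 1/81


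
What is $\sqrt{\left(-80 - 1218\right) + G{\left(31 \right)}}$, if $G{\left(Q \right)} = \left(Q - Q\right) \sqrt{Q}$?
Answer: $i \sqrt{1298} \approx 36.028 i$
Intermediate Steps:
$G{\left(Q \right)} = 0$ ($G{\left(Q \right)} = 0 \sqrt{Q} = 0$)
$\sqrt{\left(-80 - 1218\right) + G{\left(31 \right)}} = \sqrt{\left(-80 - 1218\right) + 0} = \sqrt{-1298 + 0} = \sqrt{-1298} = i \sqrt{1298}$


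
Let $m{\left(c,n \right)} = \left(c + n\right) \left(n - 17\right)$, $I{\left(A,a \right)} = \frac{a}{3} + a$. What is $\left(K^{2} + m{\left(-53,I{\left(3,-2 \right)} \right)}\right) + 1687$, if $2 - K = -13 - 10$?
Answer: $\frac{30661}{9} \approx 3406.8$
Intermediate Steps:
$I{\left(A,a \right)} = \frac{4 a}{3}$ ($I{\left(A,a \right)} = \frac{a}{3} + a = \frac{4 a}{3}$)
$m{\left(c,n \right)} = \left(-17 + n\right) \left(c + n\right)$ ($m{\left(c,n \right)} = \left(c + n\right) \left(-17 + n\right) = \left(-17 + n\right) \left(c + n\right)$)
$K = 25$ ($K = 2 - \left(-13 - 10\right) = 2 - -23 = 2 + 23 = 25$)
$\left(K^{2} + m{\left(-53,I{\left(3,-2 \right)} \right)}\right) + 1687 = \left(25^{2} - \left(-901 - \frac{64}{9} + 70 \cdot \frac{4}{3} \left(-2\right)\right)\right) + 1687 = \left(625 + \left(\left(- \frac{8}{3}\right)^{2} + 901 - - \frac{136}{3} - - \frac{424}{3}\right)\right) + 1687 = \left(625 + \left(\frac{64}{9} + 901 + \frac{136}{3} + \frac{424}{3}\right)\right) + 1687 = \left(625 + \frac{9853}{9}\right) + 1687 = \frac{15478}{9} + 1687 = \frac{30661}{9}$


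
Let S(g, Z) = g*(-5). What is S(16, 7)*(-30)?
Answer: 2400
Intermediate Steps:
S(g, Z) = -5*g
S(16, 7)*(-30) = -5*16*(-30) = -80*(-30) = 2400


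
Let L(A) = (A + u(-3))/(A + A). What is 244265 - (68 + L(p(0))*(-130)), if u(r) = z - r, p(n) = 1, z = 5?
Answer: 244782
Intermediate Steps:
u(r) = 5 - r
L(A) = (8 + A)/(2*A) (L(A) = (A + (5 - 1*(-3)))/(A + A) = (A + (5 + 3))/((2*A)) = (A + 8)*(1/(2*A)) = (8 + A)*(1/(2*A)) = (8 + A)/(2*A))
244265 - (68 + L(p(0))*(-130)) = 244265 - (68 + ((½)*(8 + 1)/1)*(-130)) = 244265 - (68 + ((½)*1*9)*(-130)) = 244265 - (68 + (9/2)*(-130)) = 244265 - (68 - 585) = 244265 - 1*(-517) = 244265 + 517 = 244782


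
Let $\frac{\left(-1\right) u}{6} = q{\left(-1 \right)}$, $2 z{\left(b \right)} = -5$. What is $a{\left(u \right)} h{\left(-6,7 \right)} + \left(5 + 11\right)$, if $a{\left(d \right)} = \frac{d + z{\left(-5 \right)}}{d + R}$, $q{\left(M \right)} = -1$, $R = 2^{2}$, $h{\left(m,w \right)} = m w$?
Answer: $\frac{13}{10} \approx 1.3$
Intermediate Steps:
$z{\left(b \right)} = - \frac{5}{2}$ ($z{\left(b \right)} = \frac{1}{2} \left(-5\right) = - \frac{5}{2}$)
$R = 4$
$u = 6$ ($u = \left(-6\right) \left(-1\right) = 6$)
$a{\left(d \right)} = \frac{- \frac{5}{2} + d}{4 + d}$ ($a{\left(d \right)} = \frac{d - \frac{5}{2}}{d + 4} = \frac{- \frac{5}{2} + d}{4 + d}$)
$a{\left(u \right)} h{\left(-6,7 \right)} + \left(5 + 11\right) = \frac{- \frac{5}{2} + 6}{4 + 6} \left(\left(-6\right) 7\right) + \left(5 + 11\right) = \frac{1}{10} \cdot \frac{7}{2} \left(-42\right) + 16 = \frac{7}{20} \left(-42\right) + 16 = - \frac{147}{10} + 16 = \frac{13}{10}$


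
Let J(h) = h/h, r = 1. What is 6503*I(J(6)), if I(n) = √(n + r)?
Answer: 6503*√2 ≈ 9196.6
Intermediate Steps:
J(h) = 1
I(n) = √(1 + n) (I(n) = √(n + 1) = √(1 + n))
6503*I(J(6)) = 6503*√(1 + 1) = 6503*√2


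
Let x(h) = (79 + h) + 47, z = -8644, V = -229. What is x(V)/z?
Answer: 103/8644 ≈ 0.011916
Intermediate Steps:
x(h) = 126 + h
x(V)/z = (126 - 229)/(-8644) = -103*(-1/8644) = 103/8644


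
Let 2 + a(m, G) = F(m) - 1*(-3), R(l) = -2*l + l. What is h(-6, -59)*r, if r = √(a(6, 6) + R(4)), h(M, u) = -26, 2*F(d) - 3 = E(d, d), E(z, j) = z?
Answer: -13*√6 ≈ -31.843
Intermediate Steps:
F(d) = 3/2 + d/2
R(l) = -l
a(m, G) = 5/2 + m/2 (a(m, G) = -2 + ((3/2 + m/2) - 1*(-3)) = -2 + ((3/2 + m/2) + 3) = -2 + (9/2 + m/2) = 5/2 + m/2)
r = √6/2 (r = √((5/2 + (½)*6) - 1*4) = √((5/2 + 3) - 4) = √(11/2 - 4) = √(3/2) = √6/2 ≈ 1.2247)
h(-6, -59)*r = -13*√6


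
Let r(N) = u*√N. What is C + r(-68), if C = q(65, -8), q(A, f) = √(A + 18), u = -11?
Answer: √83 - 22*I*√17 ≈ 9.1104 - 90.708*I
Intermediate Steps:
r(N) = -11*√N
q(A, f) = √(18 + A)
C = √83 (C = √(18 + 65) = √83 ≈ 9.1104)
C + r(-68) = √83 - 22*I*√17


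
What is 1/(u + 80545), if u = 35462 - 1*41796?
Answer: 1/74211 ≈ 1.3475e-5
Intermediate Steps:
u = -6334 (u = 35462 - 41796 = -6334)
1/(u + 80545) = 1/(-6334 + 80545) = 1/74211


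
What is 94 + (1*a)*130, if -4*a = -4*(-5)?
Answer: -556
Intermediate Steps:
a = -5 (a = -(-1)*(-5) = -¼*20 = -5)
94 + (1*a)*130 = 94 + (1*(-5))*130 = 94 - 5*130 = 94 - 650 = -556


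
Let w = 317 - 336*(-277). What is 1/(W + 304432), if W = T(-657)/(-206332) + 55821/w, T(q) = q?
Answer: 19269139148/5866154148119081 ≈ 3.2848e-6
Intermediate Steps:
w = 93389 (w = 317 + 93072 = 93389)
W = 11579015145/19269139148 (W = -657/(-206332) + 55821/93389 = -657*(-1/206332) + 55821*(1/93389) = 657/206332 + 55821/93389 = 11579015145/19269139148 ≈ 0.60091)
1/(W + 304432) = 1/(11579015145/19269139148 + 304432) = 1/(5866154148119081/19269139148) = 19269139148/5866154148119081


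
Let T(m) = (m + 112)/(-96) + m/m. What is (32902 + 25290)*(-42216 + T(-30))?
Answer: -7369874957/3 ≈ -2.4566e+9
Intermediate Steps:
T(m) = -⅙ - m/96 (T(m) = (112 + m)*(-1/96) + 1 = (-7/6 - m/96) + 1 = -⅙ - m/96)
(32902 + 25290)*(-42216 + T(-30)) = (32902 + 25290)*(-42216 + (-⅙ - 1/96*(-30))) = 58192*(-42216 + (-⅙ + 5/16)) = 58192*(-42216 + 7/48) = 58192*(-2026361/48) = -7369874957/3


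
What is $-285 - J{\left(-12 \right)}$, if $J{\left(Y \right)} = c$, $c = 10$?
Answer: $-295$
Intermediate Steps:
$J{\left(Y \right)} = 10$
$-285 - J{\left(-12 \right)} = -285 - 10 = -295$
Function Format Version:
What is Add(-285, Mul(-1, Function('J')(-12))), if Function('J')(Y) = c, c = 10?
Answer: -295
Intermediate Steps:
Function('J')(Y) = 10
Add(-285, Mul(-1, Function('J')(-12))) = Add(-285, Mul(-1, 10)) = Add(-285, -10) = -295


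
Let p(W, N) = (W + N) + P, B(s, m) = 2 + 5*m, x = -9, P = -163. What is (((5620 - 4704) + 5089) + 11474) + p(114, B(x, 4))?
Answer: 17452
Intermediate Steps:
p(W, N) = -163 + N + W (p(W, N) = (W + N) - 163 = (N + W) - 163 = -163 + N + W)
(((5620 - 4704) + 5089) + 11474) + p(114, B(x, 4)) = (((5620 - 4704) + 5089) + 11474) + (-163 + (2 + 5*4) + 114) = ((916 + 5089) + 11474) + (-163 + (2 + 20) + 114) = (6005 + 11474) + (-163 + 22 + 114) = 17479 - 27 = 17452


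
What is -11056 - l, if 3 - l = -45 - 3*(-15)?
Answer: -11059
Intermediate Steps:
l = 3 (l = 3 - (-45 - 3*(-15)) = 3 - (-45 + 45) = 3 - 1*0 = 3 + 0 = 3)
-11056 - l = -11056 - 1*3 = -11056 - 3 = -11059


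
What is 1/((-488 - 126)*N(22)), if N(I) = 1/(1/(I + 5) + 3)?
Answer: -41/8289 ≈ -0.0049463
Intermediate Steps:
N(I) = 1/(3 + 1/(5 + I)) (N(I) = 1/(1/(5 + I) + 3) = 1/(3 + 1/(5 + I)))
1/((-488 - 126)*N(22)) = 1/((-488 - 126)*((5 + 22)/(16 + 3*22))) = 1/(-614*27/(16 + 66)) = 1/(-614*27/82) = 1/(-8289/41) = -41/8289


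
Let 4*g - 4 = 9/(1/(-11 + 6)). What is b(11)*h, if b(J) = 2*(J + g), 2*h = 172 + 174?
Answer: 519/2 ≈ 259.50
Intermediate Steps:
g = -41/4 (g = 1 + (9/(1/(-11 + 6)))/4 = 1 + (9/(1/(-5)))/4 = 1 + (9/(-⅕))/4 = 1 + (9*(-5))/4 = 1 + (¼)*(-45) = 1 - 45/4 = -41/4 ≈ -10.250)
h = 173 (h = (172 + 174)/2 = (½)*346 = 173)
b(J) = -41/2 + 2*J (b(J) = 2*(J - 41/4) = 2*(-41/4 + J) = -41/2 + 2*J)
b(11)*h = (-41/2 + 2*11)*173 = (-41/2 + 22)*173 = (3/2)*173 = 519/2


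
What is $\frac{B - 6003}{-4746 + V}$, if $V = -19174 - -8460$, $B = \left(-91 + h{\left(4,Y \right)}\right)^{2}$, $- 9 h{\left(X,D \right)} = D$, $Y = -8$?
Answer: $- \frac{85739}{626130} \approx -0.13693$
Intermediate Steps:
$h{\left(X,D \right)} = - \frac{D}{9}$
$B = \frac{657721}{81}$ ($B = \left(-91 - - \frac{8}{9}\right)^{2} = \left(-91 + \frac{8}{9}\right)^{2} = \left(- \frac{811}{9}\right)^{2} = \frac{657721}{81} \approx 8120.0$)
$V = -10714$ ($V = -19174 + 8460 = -10714$)
$\frac{B - 6003}{-4746 + V} = \frac{\frac{657721}{81} - 6003}{-4746 - 10714} = \frac{171478}{81 \left(-15460\right)} = \frac{171478}{81} \left(- \frac{1}{15460}\right) = - \frac{85739}{626130}$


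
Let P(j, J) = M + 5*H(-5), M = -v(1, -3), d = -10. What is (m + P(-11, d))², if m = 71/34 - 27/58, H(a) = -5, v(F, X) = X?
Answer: 100922116/243049 ≈ 415.23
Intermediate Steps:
M = 3 (M = -1*(-3) = 3)
P(j, J) = -22 (P(j, J) = 3 + 5*(-5) = 3 - 25 = -22)
m = 800/493 (m = 71*(1/34) - 27*1/58 = 71/34 - 27/58 = 800/493 ≈ 1.6227)
(m + P(-11, d))² = (800/493 - 22)² = (-10046/493)² = 100922116/243049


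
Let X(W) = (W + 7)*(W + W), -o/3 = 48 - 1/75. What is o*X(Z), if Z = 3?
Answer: -43188/5 ≈ -8637.6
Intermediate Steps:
o = -3599/25 (o = -3*(48 - 1/75) = -3*3599/75 = -3599/25 ≈ -143.96)
X(W) = 2*W*(7 + W) (X(W) = (7 + W)*(2*W) = 2*W*(7 + W))
o*X(Z) = -7198*3*(7 + 3)/25 = -7198*3*10/25 = -3599/25*60 = -43188/5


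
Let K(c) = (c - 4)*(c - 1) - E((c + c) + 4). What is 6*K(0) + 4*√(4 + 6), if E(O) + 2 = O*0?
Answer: 36 + 4*√10 ≈ 48.649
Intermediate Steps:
E(O) = -2 (E(O) = -2 + O*0 = -2 + 0 = -2)
K(c) = 2 + (-1 + c)*(-4 + c) (K(c) = (c - 4)*(c - 1) - 1*(-2) = (-4 + c)*(-1 + c) + 2 = (-1 + c)*(-4 + c) + 2 = 2 + (-1 + c)*(-4 + c))
6*K(0) + 4*√(4 + 6) = 6*(6 + 0² - 5*0) + 4*√(4 + 6) = 6*(6 + 0 + 0) + 4*√10 = 6*6 + 4*√10 = 36 + 4*√10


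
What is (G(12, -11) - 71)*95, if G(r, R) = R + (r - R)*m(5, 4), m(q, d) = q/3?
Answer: -12445/3 ≈ -4148.3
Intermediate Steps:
m(q, d) = q/3 (m(q, d) = q*(⅓) = q/3)
G(r, R) = -2*R/3 + 5*r/3 (G(r, R) = R + (r - R)*((⅓)*5) = R + (r - R)*(5/3) = R + (-5*R/3 + 5*r/3) = -2*R/3 + 5*r/3)
(G(12, -11) - 71)*95 = ((-⅔*(-11) + (5/3)*12) - 71)*95 = ((22/3 + 20) - 71)*95 = (82/3 - 71)*95 = -131/3*95 = -12445/3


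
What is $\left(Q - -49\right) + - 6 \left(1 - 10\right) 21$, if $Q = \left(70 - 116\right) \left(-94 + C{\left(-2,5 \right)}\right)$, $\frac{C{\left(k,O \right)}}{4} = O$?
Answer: $4587$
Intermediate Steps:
$C{\left(k,O \right)} = 4 O$
$Q = 3404$ ($Q = \left(70 - 116\right) \left(-94 + 4 \cdot 5\right) = - 46 \left(-94 + 20\right) = \left(-46\right) \left(-74\right) = 3404$)
$\left(Q - -49\right) + - 6 \left(1 - 10\right) 21 = \left(3404 - -49\right) + - 6 \left(1 - 10\right) 21 = \left(3404 + 49\right) + \left(-6\right) \left(-9\right) 21 = 3453 + 54 \cdot 21 = 3453 + 1134 = 4587$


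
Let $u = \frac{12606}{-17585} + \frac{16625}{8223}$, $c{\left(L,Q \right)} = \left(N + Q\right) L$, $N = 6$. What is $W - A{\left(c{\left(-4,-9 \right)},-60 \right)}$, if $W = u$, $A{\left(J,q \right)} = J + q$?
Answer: $\frac{7129561327}{144601455} \approx 49.305$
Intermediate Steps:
$c{\left(L,Q \right)} = L \left(6 + Q\right)$ ($c{\left(L,Q \right)} = \left(6 + Q\right) L = L \left(6 + Q\right)$)
$u = \frac{188691487}{144601455}$ ($u = 12606 \left(- \frac{1}{17585}\right) + 16625 \cdot \frac{1}{8223} = - \frac{12606}{17585} + \frac{16625}{8223} = \frac{188691487}{144601455} \approx 1.3049$)
$W = \frac{188691487}{144601455} \approx 1.3049$
$W - A{\left(c{\left(-4,-9 \right)},-60 \right)} = \frac{188691487}{144601455} - \left(- 4 \left(6 - 9\right) - 60\right) = \frac{188691487}{144601455} - \left(\left(-4\right) \left(-3\right) - 60\right) = \frac{188691487}{144601455} - \left(12 - 60\right) = \frac{188691487}{144601455} - -48 = \frac{188691487}{144601455} + 48 = \frac{7129561327}{144601455}$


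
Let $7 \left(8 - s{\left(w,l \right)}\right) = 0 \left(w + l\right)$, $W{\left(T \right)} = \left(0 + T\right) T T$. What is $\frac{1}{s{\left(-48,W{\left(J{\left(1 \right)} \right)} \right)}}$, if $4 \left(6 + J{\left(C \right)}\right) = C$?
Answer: $\frac{1}{8} \approx 0.125$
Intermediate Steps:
$J{\left(C \right)} = -6 + \frac{C}{4}$
$W{\left(T \right)} = T^{3}$ ($W{\left(T \right)} = T T T = T^{2} T = T^{3}$)
$s{\left(w,l \right)} = 8$ ($s{\left(w,l \right)} = 8 - \frac{0 \left(w + l\right)}{7} = 8 - \frac{0 \left(l + w\right)}{7} = 8 - 0 = 8 + 0 = 8$)
$\frac{1}{s{\left(-48,W{\left(J{\left(1 \right)} \right)} \right)}} = \frac{1}{8}$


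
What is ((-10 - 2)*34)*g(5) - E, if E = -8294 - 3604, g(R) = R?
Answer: 9858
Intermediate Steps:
E = -11898
((-10 - 2)*34)*g(5) - E = ((-10 - 2)*34)*5 - 1*(-11898) = -12*34*5 + 11898 = -408*5 + 11898 = -2040 + 11898 = 9858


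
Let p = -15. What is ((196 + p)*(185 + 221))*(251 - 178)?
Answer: 5364478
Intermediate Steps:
((196 + p)*(185 + 221))*(251 - 178) = ((196 - 15)*(185 + 221))*(251 - 178) = (181*406)*73 = 73486*73 = 5364478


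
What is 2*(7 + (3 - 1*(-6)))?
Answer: 32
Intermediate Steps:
2*(7 + (3 - 1*(-6))) = 2*(7 + (3 + 6)) = 2*(7 + 9) = 2*16 = 32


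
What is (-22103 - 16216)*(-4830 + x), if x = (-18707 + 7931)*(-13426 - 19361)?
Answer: -13538404730358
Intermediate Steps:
x = 353312712 (x = -10776*(-32787) = 353312712)
(-22103 - 16216)*(-4830 + x) = (-22103 - 16216)*(-4830 + 353312712) = -38319*353307882 = -13538404730358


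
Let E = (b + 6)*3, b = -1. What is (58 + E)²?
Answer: 5329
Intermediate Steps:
E = 15 (E = (-1 + 6)*3 = 5*3 = 15)
(58 + E)² = (58 + 15)² = 73² = 5329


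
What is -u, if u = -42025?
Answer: 42025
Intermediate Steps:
-u = -1*(-42025) = 42025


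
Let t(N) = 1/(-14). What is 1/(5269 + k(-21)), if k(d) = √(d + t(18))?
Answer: 73766/388673349 - I*√4130/388673349 ≈ 0.00018979 - 1.6534e-7*I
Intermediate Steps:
t(N) = -1/14
k(d) = √(-1/14 + d) (k(d) = √(d - 1/14) = √(-1/14 + d))
1/(5269 + k(-21)) = 1/(5269 + √(-14 + 196*(-21))/14) = 1/(5269 + √(-14 - 4116)/14) = 1/(5269 + √(-4130)/14) = 1/(5269 + (I*√4130)/14) = 1/(5269 + I*√4130/14)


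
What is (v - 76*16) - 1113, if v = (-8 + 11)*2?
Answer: -2323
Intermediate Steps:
v = 6 (v = 3*2 = 6)
(v - 76*16) - 1113 = (6 - 76*16) - 1113 = (6 - 1216) - 1113 = -1210 - 1113 = -2323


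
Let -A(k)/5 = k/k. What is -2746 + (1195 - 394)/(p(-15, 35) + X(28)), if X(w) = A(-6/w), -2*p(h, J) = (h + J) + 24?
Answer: -8327/3 ≈ -2775.7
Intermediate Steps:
A(k) = -5 (A(k) = -5*k/k = -5*1 = -5)
p(h, J) = -12 - J/2 - h/2 (p(h, J) = -((h + J) + 24)/2 = -((J + h) + 24)/2 = -(24 + J + h)/2 = -12 - J/2 - h/2)
X(w) = -5
-2746 + (1195 - 394)/(p(-15, 35) + X(28)) = -2746 + (1195 - 394)/((-12 - ½*35 - ½*(-15)) - 5) = -2746 + 801/((-12 - 35/2 + 15/2) - 5) = -2746 + 801/(-22 - 5) = -2746 + 801/(-27) = -2746 + 801*(-1/27) = -2746 - 89/3 = -8327/3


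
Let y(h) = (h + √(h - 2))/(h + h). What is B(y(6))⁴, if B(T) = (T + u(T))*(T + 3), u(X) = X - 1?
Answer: 14641/6561 ≈ 2.2315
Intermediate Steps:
u(X) = -1 + X
y(h) = (h + √(-2 + h))/(2*h) (y(h) = (h + √(-2 + h))/((2*h)) = (h + √(-2 + h))*(1/(2*h)) = (h + √(-2 + h))/(2*h))
B(T) = (-1 + 2*T)*(3 + T) (B(T) = (T + (-1 + T))*(T + 3) = (-1 + 2*T)*(3 + T))
B(y(6))⁴ = (-3 + 2*((½)*(6 + √(-2 + 6))/6)² + 5*((½)*(6 + √(-2 + 6))/6))⁴ = (-3 + 2*((½)*(⅙)*(6 + √4))² + 5*((½)*(⅙)*(6 + √4)))⁴ = (-3 + 2*((½)*(⅙)*(6 + 2))² + 5*((½)*(⅙)*(6 + 2)))⁴ = (-3 + 2*((½)*(⅙)*8)² + 5*((½)*(⅙)*8))⁴ = (-3 + 2*(⅔)² + 5*(⅔))⁴ = (-3 + 2*(4/9) + 10/3)⁴ = (-3 + 8/9 + 10/3)⁴ = (11/9)⁴ = 14641/6561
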